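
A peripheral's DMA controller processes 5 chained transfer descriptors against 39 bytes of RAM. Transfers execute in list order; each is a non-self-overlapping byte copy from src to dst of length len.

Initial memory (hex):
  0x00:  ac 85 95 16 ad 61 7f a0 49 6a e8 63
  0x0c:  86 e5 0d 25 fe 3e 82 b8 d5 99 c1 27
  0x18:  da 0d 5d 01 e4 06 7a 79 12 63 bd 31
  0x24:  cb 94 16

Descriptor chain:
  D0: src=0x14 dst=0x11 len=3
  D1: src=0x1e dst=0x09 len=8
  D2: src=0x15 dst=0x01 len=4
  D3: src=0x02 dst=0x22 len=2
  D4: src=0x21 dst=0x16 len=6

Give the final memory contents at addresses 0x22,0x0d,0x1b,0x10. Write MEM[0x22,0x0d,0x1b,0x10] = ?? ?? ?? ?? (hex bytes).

MEM[0x22,0x0d,0x1b,0x10] = c1 bd 16 94

D0: mem[0x11..0x13] <- [d5 99 c1]
D1: mem[0x09..0x10] <- [7a 79 12 63 bd 31 cb 94]
D2: mem[0x01..0x04] <- [99 c1 27 da]
D3: mem[0x22..0x23] <- [c1 27]
D4: mem[0x16..0x1b] <- [63 c1 27 cb 94 16]
query mem[0x22]=0xc1, mem[0x0d]=0xbd, mem[0x1b]=0x16, mem[0x10]=0x94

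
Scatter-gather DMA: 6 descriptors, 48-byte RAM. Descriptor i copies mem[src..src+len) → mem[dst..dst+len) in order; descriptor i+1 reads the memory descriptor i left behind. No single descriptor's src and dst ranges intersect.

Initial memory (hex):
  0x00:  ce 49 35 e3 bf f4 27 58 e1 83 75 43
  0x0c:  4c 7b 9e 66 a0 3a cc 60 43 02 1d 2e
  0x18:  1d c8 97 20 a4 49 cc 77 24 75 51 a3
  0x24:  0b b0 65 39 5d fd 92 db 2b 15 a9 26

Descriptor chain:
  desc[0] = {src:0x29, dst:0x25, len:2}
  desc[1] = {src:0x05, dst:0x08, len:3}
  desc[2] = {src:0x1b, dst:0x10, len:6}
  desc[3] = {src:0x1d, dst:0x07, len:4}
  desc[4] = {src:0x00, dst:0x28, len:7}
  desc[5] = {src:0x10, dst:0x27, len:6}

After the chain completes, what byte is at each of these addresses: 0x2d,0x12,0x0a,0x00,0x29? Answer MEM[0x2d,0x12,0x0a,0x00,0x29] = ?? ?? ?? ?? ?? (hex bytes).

MEM[0x2d,0x12,0x0a,0x00,0x29] = f4 49 24 ce 49

  after D0: wrote 2B at 0x25 = fd92
  after D1: wrote 3B at 0x08 = f42758
  after D2: wrote 6B at 0x10 = 20a449cc7724
  after D3: wrote 4B at 0x07 = 49cc7724
  after D4: wrote 7B at 0x28 = ce4935e3bff427
  after D5: wrote 6B at 0x27 = 20a449cc7724
query mem[0x2d]=0xf4, mem[0x12]=0x49, mem[0x0a]=0x24, mem[0x00]=0xce, mem[0x29]=0x49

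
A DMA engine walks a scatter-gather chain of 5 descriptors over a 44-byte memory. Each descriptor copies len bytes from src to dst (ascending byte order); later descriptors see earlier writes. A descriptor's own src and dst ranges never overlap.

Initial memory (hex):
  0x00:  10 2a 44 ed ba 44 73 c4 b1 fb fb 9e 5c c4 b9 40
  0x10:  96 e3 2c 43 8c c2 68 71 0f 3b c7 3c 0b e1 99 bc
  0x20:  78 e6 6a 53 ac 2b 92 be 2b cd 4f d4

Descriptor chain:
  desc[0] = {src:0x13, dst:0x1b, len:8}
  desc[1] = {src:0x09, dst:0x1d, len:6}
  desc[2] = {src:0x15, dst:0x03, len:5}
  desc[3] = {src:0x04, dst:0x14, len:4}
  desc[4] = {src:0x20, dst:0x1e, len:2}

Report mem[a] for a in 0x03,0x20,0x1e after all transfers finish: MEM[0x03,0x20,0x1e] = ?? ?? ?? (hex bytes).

MEM[0x03,0x20,0x1e] = c2 5c 5c

D0: mem[0x1b..0x22] <- [43 8c c2 68 71 0f 3b c7]
D1: mem[0x1d..0x22] <- [fb fb 9e 5c c4 b9]
D2: mem[0x03..0x07] <- [c2 68 71 0f 3b]
D3: mem[0x14..0x17] <- [68 71 0f 3b]
D4: mem[0x1e..0x1f] <- [5c c4]
query mem[0x03]=0xc2, mem[0x20]=0x5c, mem[0x1e]=0x5c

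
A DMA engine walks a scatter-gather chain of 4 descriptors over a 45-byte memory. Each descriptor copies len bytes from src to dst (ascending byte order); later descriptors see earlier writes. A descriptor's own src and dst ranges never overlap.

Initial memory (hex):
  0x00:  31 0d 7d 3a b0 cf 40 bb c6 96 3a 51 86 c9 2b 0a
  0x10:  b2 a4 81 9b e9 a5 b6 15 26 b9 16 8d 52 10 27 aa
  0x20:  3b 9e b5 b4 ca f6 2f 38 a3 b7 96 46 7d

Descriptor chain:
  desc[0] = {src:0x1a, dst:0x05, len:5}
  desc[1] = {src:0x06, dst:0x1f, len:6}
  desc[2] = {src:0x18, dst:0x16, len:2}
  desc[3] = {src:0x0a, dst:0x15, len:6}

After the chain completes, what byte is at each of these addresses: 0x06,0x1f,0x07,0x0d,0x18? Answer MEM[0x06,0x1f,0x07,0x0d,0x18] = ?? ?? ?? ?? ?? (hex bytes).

D0: mem[0x05..0x09] <- [16 8d 52 10 27]
D1: mem[0x1f..0x24] <- [8d 52 10 27 3a 51]
D2: mem[0x16..0x17] <- [26 b9]
D3: mem[0x15..0x1a] <- [3a 51 86 c9 2b 0a]
query mem[0x06]=0x8d, mem[0x1f]=0x8d, mem[0x07]=0x52, mem[0x0d]=0xc9, mem[0x18]=0xc9

MEM[0x06,0x1f,0x07,0x0d,0x18] = 8d 8d 52 c9 c9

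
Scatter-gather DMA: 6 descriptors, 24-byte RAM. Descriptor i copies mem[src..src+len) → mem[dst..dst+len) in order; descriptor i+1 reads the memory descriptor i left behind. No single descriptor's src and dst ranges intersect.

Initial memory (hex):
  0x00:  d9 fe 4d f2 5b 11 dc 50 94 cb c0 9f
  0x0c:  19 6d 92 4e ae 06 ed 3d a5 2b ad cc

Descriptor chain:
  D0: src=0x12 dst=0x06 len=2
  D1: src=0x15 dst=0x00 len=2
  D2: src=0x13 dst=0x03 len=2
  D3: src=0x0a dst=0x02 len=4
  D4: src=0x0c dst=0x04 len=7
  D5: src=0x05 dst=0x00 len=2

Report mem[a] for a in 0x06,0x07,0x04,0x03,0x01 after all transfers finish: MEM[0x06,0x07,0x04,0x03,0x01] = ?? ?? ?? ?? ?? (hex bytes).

  after D0: wrote 2B at 0x06 = ed3d
  after D1: wrote 2B at 0x00 = 2bad
  after D2: wrote 2B at 0x03 = 3da5
  after D3: wrote 4B at 0x02 = c09f196d
  after D4: wrote 7B at 0x04 = 196d924eae06ed
  after D5: wrote 2B at 0x00 = 6d92
query mem[0x06]=0x92, mem[0x07]=0x4e, mem[0x04]=0x19, mem[0x03]=0x9f, mem[0x01]=0x92

MEM[0x06,0x07,0x04,0x03,0x01] = 92 4e 19 9f 92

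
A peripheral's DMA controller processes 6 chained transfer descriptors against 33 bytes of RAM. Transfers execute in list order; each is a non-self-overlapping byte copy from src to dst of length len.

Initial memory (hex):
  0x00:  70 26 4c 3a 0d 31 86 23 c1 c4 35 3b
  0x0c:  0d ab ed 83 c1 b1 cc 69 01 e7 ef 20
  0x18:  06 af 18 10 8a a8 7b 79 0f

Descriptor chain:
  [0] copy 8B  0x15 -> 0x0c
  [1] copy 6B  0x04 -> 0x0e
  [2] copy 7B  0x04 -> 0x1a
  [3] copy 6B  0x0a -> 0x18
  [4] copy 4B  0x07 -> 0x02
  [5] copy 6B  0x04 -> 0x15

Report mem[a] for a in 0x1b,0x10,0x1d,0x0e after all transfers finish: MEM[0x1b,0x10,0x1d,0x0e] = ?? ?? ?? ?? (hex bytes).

[0] 0x15->0x0c len=8 : e7 ef 20 06 af 18 10 8a
[1] 0x04->0x0e len=6 : 0d 31 86 23 c1 c4
[2] 0x04->0x1a len=7 : 0d 31 86 23 c1 c4 35
[3] 0x0a->0x18 len=6 : 35 3b e7 ef 0d 31
[4] 0x07->0x02 len=4 : 23 c1 c4 35
[5] 0x04->0x15 len=6 : c4 35 86 23 c1 c4
query mem[0x1b]=0xef, mem[0x10]=0x86, mem[0x1d]=0x31, mem[0x0e]=0x0d

MEM[0x1b,0x10,0x1d,0x0e] = ef 86 31 0d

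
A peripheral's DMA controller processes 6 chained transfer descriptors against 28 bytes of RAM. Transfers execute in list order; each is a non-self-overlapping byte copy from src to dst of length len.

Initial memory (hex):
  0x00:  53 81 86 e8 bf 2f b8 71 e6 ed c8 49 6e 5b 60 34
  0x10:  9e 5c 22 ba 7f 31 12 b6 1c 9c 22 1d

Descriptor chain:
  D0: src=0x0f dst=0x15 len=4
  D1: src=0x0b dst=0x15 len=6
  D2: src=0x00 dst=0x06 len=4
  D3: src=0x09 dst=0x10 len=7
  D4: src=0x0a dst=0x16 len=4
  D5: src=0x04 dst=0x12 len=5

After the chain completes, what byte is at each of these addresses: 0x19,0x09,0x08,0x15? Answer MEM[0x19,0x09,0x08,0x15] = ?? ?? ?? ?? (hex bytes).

  after D0: wrote 4B at 0x15 = 349e5c22
  after D1: wrote 6B at 0x15 = 496e5b60349e
  after D2: wrote 4B at 0x06 = 538186e8
  after D3: wrote 7B at 0x10 = e8c8496e5b6034
  after D4: wrote 4B at 0x16 = c8496e5b
  after D5: wrote 5B at 0x12 = bf2f538186
query mem[0x19]=0x5b, mem[0x09]=0xe8, mem[0x08]=0x86, mem[0x15]=0x81

MEM[0x19,0x09,0x08,0x15] = 5b e8 86 81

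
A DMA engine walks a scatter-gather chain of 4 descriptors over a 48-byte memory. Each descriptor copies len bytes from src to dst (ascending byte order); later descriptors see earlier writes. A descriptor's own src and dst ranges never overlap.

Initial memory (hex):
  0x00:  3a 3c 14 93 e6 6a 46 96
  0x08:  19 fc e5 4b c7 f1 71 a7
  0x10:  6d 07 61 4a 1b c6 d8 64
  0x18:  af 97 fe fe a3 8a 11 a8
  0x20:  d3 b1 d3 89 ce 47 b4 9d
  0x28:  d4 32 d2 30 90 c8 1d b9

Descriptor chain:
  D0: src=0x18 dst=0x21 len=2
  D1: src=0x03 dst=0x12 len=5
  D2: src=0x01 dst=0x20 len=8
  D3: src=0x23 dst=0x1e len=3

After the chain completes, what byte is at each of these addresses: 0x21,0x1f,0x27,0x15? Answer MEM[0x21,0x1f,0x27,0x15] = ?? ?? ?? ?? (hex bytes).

MEM[0x21,0x1f,0x27,0x15] = 14 6a 19 46

[0] 0x18->0x21 len=2 : af 97
[1] 0x03->0x12 len=5 : 93 e6 6a 46 96
[2] 0x01->0x20 len=8 : 3c 14 93 e6 6a 46 96 19
[3] 0x23->0x1e len=3 : e6 6a 46
query mem[0x21]=0x14, mem[0x1f]=0x6a, mem[0x27]=0x19, mem[0x15]=0x46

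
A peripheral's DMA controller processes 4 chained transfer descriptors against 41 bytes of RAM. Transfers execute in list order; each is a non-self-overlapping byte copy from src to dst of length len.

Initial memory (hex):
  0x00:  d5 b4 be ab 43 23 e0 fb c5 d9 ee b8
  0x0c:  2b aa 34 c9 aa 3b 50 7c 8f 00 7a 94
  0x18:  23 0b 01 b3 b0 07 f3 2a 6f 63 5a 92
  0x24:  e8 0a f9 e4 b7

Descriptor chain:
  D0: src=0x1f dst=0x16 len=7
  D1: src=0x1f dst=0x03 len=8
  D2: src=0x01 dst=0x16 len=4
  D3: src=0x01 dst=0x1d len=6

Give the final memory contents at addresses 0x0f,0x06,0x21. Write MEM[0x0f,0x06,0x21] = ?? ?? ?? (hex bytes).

D0: mem[0x16..0x1c] <- [2a 6f 63 5a 92 e8 0a]
D1: mem[0x03..0x0a] <- [2a 6f 63 5a 92 e8 0a f9]
D2: mem[0x16..0x19] <- [b4 be 2a 6f]
D3: mem[0x1d..0x22] <- [b4 be 2a 6f 63 5a]
query mem[0x0f]=0xc9, mem[0x06]=0x5a, mem[0x21]=0x63

MEM[0x0f,0x06,0x21] = c9 5a 63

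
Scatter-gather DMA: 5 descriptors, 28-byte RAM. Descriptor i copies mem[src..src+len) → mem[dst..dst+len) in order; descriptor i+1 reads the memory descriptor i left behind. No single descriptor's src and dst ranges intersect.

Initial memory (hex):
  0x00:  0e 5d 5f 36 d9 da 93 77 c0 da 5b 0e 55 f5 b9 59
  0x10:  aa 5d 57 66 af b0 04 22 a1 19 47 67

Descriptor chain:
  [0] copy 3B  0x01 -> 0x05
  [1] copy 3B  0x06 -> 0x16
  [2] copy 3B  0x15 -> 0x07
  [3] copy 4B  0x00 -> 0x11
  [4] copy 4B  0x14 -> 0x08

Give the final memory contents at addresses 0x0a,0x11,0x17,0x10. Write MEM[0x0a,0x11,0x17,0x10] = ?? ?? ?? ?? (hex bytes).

MEM[0x0a,0x11,0x17,0x10] = 5f 0e 36 aa

[0] 0x01->0x05 len=3 : 5d 5f 36
[1] 0x06->0x16 len=3 : 5f 36 c0
[2] 0x15->0x07 len=3 : b0 5f 36
[3] 0x00->0x11 len=4 : 0e 5d 5f 36
[4] 0x14->0x08 len=4 : 36 b0 5f 36
query mem[0x0a]=0x5f, mem[0x11]=0x0e, mem[0x17]=0x36, mem[0x10]=0xaa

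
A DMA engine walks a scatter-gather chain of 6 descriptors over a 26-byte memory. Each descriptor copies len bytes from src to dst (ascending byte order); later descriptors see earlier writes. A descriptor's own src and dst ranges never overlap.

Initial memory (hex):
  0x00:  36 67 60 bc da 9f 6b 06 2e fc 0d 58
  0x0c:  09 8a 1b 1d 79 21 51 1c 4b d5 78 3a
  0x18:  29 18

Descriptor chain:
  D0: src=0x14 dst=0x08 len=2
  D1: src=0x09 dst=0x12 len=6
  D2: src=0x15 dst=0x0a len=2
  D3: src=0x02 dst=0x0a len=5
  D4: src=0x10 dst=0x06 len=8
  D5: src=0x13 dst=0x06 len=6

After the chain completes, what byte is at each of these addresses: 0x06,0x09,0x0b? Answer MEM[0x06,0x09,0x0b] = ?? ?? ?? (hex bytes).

MEM[0x06,0x09,0x0b] = 0d 8a 29

#0 dst[0x08+2] := {0x4b,0xd5}
#1 dst[0x12+6] := {0xd5,0x0d,0x58,0x09,0x8a,0x1b}
#2 dst[0x0a+2] := {0x09,0x8a}
#3 dst[0x0a+5] := {0x60,0xbc,0xda,0x9f,0x6b}
#4 dst[0x06+8] := {0x79,0x21,0xd5,0x0d,0x58,0x09,0x8a,0x1b}
#5 dst[0x06+6] := {0x0d,0x58,0x09,0x8a,0x1b,0x29}
query mem[0x06]=0x0d, mem[0x09]=0x8a, mem[0x0b]=0x29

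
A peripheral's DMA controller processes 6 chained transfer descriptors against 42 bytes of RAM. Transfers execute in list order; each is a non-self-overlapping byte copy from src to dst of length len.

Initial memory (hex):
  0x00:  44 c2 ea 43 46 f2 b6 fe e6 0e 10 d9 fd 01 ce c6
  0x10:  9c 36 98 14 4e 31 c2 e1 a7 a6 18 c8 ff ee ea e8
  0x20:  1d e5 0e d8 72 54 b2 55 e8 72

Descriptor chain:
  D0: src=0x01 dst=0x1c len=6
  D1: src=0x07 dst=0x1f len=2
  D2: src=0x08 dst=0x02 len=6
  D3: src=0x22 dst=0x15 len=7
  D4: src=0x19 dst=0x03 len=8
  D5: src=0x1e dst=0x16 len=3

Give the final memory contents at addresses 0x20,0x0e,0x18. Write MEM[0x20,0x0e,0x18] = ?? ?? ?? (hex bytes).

[0] 0x01->0x1c len=6 : c2 ea 43 46 f2 b6
[1] 0x07->0x1f len=2 : fe e6
[2] 0x08->0x02 len=6 : e6 0e 10 d9 fd 01
[3] 0x22->0x15 len=7 : 0e d8 72 54 b2 55 e8
[4] 0x19->0x03 len=8 : b2 55 e8 c2 ea 43 fe e6
[5] 0x1e->0x16 len=3 : 43 fe e6
query mem[0x20]=0xe6, mem[0x0e]=0xce, mem[0x18]=0xe6

MEM[0x20,0x0e,0x18] = e6 ce e6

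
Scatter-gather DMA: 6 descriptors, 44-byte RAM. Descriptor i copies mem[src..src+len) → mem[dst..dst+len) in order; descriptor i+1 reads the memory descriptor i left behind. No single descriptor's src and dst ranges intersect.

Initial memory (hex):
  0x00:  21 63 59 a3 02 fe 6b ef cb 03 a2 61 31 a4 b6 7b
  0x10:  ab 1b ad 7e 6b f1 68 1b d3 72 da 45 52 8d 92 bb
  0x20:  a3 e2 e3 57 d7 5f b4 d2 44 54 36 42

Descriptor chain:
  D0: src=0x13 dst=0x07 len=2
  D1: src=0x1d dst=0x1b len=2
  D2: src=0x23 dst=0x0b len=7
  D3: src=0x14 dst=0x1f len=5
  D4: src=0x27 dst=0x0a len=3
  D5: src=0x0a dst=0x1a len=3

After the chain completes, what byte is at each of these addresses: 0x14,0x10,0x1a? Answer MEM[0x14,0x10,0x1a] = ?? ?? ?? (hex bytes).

MEM[0x14,0x10,0x1a] = 6b 44 d2

  after D0: wrote 2B at 0x07 = 7e6b
  after D1: wrote 2B at 0x1b = 8d92
  after D2: wrote 7B at 0x0b = 57d75fb4d24454
  after D3: wrote 5B at 0x1f = 6bf1681bd3
  after D4: wrote 3B at 0x0a = d24454
  after D5: wrote 3B at 0x1a = d24454
query mem[0x14]=0x6b, mem[0x10]=0x44, mem[0x1a]=0xd2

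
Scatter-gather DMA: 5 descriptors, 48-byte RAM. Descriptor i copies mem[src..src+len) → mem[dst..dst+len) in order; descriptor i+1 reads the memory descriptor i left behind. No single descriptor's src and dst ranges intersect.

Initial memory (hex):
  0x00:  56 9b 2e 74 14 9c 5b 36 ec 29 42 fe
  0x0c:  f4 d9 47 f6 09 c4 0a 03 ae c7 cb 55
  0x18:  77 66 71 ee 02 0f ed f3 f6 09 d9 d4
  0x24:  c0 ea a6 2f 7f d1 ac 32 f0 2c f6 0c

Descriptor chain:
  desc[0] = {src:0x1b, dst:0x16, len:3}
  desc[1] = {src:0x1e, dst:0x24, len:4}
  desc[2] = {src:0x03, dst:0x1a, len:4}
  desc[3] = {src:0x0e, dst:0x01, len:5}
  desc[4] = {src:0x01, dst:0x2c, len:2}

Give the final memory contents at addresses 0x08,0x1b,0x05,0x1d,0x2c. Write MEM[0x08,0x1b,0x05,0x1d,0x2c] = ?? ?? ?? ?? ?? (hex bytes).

D0: mem[0x16..0x18] <- [ee 02 0f]
D1: mem[0x24..0x27] <- [ed f3 f6 09]
D2: mem[0x1a..0x1d] <- [74 14 9c 5b]
D3: mem[0x01..0x05] <- [47 f6 09 c4 0a]
D4: mem[0x2c..0x2d] <- [47 f6]
query mem[0x08]=0xec, mem[0x1b]=0x14, mem[0x05]=0x0a, mem[0x1d]=0x5b, mem[0x2c]=0x47

MEM[0x08,0x1b,0x05,0x1d,0x2c] = ec 14 0a 5b 47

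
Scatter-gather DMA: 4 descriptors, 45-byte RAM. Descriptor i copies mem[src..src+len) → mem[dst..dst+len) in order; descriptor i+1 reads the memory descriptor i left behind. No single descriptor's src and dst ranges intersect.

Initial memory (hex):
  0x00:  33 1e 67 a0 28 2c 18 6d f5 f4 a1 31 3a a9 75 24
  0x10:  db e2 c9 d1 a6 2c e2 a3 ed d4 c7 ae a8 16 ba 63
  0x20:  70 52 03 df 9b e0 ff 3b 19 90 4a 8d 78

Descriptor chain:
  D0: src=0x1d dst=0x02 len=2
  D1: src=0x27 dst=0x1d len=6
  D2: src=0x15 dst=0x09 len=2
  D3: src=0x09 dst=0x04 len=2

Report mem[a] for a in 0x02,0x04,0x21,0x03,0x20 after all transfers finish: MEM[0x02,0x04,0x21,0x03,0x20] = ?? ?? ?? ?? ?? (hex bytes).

[0] 0x1d->0x02 len=2 : 16 ba
[1] 0x27->0x1d len=6 : 3b 19 90 4a 8d 78
[2] 0x15->0x09 len=2 : 2c e2
[3] 0x09->0x04 len=2 : 2c e2
query mem[0x02]=0x16, mem[0x04]=0x2c, mem[0x21]=0x8d, mem[0x03]=0xba, mem[0x20]=0x4a

MEM[0x02,0x04,0x21,0x03,0x20] = 16 2c 8d ba 4a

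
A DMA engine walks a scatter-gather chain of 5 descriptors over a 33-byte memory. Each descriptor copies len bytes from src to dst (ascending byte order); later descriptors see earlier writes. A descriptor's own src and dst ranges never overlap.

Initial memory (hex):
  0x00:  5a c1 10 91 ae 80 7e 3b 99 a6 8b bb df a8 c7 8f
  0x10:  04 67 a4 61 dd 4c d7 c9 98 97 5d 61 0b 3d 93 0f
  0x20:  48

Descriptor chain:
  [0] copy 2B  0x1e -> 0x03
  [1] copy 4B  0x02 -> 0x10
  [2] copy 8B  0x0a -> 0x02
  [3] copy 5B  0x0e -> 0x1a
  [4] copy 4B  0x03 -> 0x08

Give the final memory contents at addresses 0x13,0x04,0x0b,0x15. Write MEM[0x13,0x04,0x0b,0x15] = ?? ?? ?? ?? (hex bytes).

MEM[0x13,0x04,0x0b,0x15] = 80 df c7 4c

  after D0: wrote 2B at 0x03 = 930f
  after D1: wrote 4B at 0x10 = 10930f80
  after D2: wrote 8B at 0x02 = 8bbbdfa8c78f1093
  after D3: wrote 5B at 0x1a = c78f10930f
  after D4: wrote 4B at 0x08 = bbdfa8c7
query mem[0x13]=0x80, mem[0x04]=0xdf, mem[0x0b]=0xc7, mem[0x15]=0x4c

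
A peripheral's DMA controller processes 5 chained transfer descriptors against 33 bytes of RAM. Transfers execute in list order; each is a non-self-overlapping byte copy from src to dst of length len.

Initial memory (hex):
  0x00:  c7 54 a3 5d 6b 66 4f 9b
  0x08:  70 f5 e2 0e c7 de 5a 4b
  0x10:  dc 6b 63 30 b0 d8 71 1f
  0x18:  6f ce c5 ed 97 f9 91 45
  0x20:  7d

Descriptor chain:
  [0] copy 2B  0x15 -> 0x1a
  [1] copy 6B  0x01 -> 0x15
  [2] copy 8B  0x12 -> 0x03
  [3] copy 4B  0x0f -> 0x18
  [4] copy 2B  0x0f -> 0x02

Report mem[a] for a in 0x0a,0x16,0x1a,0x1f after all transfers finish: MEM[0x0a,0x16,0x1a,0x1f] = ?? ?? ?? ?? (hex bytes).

#0 dst[0x1a+2] := {0xd8,0x71}
#1 dst[0x15+6] := {0x54,0xa3,0x5d,0x6b,0x66,0x4f}
#2 dst[0x03+8] := {0x63,0x30,0xb0,0x54,0xa3,0x5d,0x6b,0x66}
#3 dst[0x18+4] := {0x4b,0xdc,0x6b,0x63}
#4 dst[0x02+2] := {0x4b,0xdc}
query mem[0x0a]=0x66, mem[0x16]=0xa3, mem[0x1a]=0x6b, mem[0x1f]=0x45

MEM[0x0a,0x16,0x1a,0x1f] = 66 a3 6b 45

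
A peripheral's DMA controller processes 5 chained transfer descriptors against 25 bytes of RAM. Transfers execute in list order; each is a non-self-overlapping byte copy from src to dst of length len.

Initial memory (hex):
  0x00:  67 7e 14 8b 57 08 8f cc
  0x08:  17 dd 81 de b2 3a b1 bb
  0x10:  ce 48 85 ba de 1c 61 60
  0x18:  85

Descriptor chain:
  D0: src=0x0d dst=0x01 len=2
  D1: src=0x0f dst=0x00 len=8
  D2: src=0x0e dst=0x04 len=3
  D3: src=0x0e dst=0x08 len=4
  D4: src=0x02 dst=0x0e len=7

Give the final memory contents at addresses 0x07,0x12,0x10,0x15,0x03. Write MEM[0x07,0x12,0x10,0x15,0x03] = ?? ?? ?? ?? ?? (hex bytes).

MEM[0x07,0x12,0x10,0x15,0x03] = 61 ce b1 1c 85

#0 dst[0x01+2] := {0x3a,0xb1}
#1 dst[0x00+8] := {0xbb,0xce,0x48,0x85,0xba,0xde,0x1c,0x61}
#2 dst[0x04+3] := {0xb1,0xbb,0xce}
#3 dst[0x08+4] := {0xb1,0xbb,0xce,0x48}
#4 dst[0x0e+7] := {0x48,0x85,0xb1,0xbb,0xce,0x61,0xb1}
query mem[0x07]=0x61, mem[0x12]=0xce, mem[0x10]=0xb1, mem[0x15]=0x1c, mem[0x03]=0x85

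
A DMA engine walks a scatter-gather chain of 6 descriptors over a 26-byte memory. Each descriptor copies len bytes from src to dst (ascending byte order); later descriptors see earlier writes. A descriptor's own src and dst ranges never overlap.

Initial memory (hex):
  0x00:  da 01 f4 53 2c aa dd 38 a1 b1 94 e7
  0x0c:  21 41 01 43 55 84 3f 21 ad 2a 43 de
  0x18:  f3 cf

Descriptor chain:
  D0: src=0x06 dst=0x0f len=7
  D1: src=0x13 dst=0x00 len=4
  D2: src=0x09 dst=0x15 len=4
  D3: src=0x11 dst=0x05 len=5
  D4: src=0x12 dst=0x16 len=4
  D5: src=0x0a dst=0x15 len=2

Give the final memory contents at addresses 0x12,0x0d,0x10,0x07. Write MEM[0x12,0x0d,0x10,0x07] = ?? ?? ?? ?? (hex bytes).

MEM[0x12,0x0d,0x10,0x07] = b1 41 38 94

D0: mem[0x0f..0x15] <- [dd 38 a1 b1 94 e7 21]
D1: mem[0x00..0x03] <- [94 e7 21 43]
D2: mem[0x15..0x18] <- [b1 94 e7 21]
D3: mem[0x05..0x09] <- [a1 b1 94 e7 b1]
D4: mem[0x16..0x19] <- [b1 94 e7 b1]
D5: mem[0x15..0x16] <- [94 e7]
query mem[0x12]=0xb1, mem[0x0d]=0x41, mem[0x10]=0x38, mem[0x07]=0x94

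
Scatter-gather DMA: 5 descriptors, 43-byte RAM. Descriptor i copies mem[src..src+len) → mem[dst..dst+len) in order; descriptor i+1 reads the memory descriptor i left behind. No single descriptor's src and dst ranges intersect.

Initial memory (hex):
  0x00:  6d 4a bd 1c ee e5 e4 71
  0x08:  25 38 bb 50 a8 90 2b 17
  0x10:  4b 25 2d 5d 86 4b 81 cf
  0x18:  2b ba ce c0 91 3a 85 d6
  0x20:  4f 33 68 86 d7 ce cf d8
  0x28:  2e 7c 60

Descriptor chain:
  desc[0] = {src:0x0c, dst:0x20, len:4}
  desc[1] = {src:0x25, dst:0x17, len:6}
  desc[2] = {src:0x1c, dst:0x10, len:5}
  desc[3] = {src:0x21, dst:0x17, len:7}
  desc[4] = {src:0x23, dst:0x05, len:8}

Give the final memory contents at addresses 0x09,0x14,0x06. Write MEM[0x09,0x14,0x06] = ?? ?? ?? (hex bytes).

MEM[0x09,0x14,0x06] = d8 a8 d7

[0] 0x0c->0x20 len=4 : a8 90 2b 17
[1] 0x25->0x17 len=6 : ce cf d8 2e 7c 60
[2] 0x1c->0x10 len=5 : 60 3a 85 d6 a8
[3] 0x21->0x17 len=7 : 90 2b 17 d7 ce cf d8
[4] 0x23->0x05 len=8 : 17 d7 ce cf d8 2e 7c 60
query mem[0x09]=0xd8, mem[0x14]=0xa8, mem[0x06]=0xd7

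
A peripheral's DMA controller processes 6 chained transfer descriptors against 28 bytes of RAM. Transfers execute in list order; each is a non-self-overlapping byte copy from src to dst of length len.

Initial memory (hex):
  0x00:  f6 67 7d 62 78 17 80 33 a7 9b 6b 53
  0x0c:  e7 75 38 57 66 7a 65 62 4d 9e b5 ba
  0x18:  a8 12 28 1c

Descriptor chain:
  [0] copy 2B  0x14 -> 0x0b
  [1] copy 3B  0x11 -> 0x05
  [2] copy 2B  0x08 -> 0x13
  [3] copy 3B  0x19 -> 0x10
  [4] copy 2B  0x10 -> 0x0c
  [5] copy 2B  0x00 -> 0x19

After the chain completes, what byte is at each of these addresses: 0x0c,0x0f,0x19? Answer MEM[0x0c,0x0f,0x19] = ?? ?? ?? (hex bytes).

  after D0: wrote 2B at 0x0b = 4d9e
  after D1: wrote 3B at 0x05 = 7a6562
  after D2: wrote 2B at 0x13 = a79b
  after D3: wrote 3B at 0x10 = 12281c
  after D4: wrote 2B at 0x0c = 1228
  after D5: wrote 2B at 0x19 = f667
query mem[0x0c]=0x12, mem[0x0f]=0x57, mem[0x19]=0xf6

MEM[0x0c,0x0f,0x19] = 12 57 f6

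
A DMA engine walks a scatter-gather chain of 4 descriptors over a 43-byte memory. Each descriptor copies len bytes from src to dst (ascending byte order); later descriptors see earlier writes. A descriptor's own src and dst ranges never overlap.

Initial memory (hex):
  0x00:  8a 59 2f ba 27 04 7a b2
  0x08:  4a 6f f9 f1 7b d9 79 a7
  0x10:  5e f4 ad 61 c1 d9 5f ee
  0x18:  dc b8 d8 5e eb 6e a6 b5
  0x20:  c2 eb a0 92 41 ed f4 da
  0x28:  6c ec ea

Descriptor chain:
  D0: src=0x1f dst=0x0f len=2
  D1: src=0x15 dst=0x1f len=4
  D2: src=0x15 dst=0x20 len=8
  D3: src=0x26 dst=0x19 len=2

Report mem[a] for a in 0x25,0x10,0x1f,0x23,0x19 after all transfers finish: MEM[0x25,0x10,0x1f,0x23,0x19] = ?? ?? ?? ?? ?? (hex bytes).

#0 dst[0x0f+2] := {0xb5,0xc2}
#1 dst[0x1f+4] := {0xd9,0x5f,0xee,0xdc}
#2 dst[0x20+8] := {0xd9,0x5f,0xee,0xdc,0xb8,0xd8,0x5e,0xeb}
#3 dst[0x19+2] := {0x5e,0xeb}
query mem[0x25]=0xd8, mem[0x10]=0xc2, mem[0x1f]=0xd9, mem[0x23]=0xdc, mem[0x19]=0x5e

MEM[0x25,0x10,0x1f,0x23,0x19] = d8 c2 d9 dc 5e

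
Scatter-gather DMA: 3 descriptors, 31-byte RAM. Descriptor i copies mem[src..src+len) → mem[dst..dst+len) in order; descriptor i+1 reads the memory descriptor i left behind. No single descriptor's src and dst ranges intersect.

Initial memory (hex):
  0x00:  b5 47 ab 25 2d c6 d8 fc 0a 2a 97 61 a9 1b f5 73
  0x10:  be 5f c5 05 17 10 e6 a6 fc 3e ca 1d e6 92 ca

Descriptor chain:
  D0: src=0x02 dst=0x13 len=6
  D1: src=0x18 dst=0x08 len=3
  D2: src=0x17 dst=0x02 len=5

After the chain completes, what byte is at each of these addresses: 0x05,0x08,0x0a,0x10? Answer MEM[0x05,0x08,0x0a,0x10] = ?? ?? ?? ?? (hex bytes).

MEM[0x05,0x08,0x0a,0x10] = ca fc ca be

#0 dst[0x13+6] := {0xab,0x25,0x2d,0xc6,0xd8,0xfc}
#1 dst[0x08+3] := {0xfc,0x3e,0xca}
#2 dst[0x02+5] := {0xd8,0xfc,0x3e,0xca,0x1d}
query mem[0x05]=0xca, mem[0x08]=0xfc, mem[0x0a]=0xca, mem[0x10]=0xbe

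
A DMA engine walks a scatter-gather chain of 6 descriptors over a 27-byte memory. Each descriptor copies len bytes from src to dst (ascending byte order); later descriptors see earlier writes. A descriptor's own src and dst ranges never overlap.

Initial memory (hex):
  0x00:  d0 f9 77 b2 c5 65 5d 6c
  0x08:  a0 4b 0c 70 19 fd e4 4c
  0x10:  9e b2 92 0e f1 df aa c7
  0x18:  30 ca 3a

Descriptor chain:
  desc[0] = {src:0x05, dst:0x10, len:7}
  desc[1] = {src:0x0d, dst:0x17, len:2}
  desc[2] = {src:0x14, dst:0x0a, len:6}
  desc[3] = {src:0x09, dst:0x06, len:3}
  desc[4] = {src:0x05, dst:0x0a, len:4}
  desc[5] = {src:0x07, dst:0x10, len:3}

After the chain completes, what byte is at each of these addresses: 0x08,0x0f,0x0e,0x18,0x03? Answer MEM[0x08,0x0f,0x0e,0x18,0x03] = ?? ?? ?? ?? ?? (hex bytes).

MEM[0x08,0x0f,0x0e,0x18,0x03] = 0c ca e4 e4 b2

  after D0: wrote 7B at 0x10 = 655d6ca04b0c70
  after D1: wrote 2B at 0x17 = fde4
  after D2: wrote 6B at 0x0a = 4b0c70fde4ca
  after D3: wrote 3B at 0x06 = 4b4b0c
  after D4: wrote 4B at 0x0a = 654b4b0c
  after D5: wrote 3B at 0x10 = 4b0c4b
query mem[0x08]=0x0c, mem[0x0f]=0xca, mem[0x0e]=0xe4, mem[0x18]=0xe4, mem[0x03]=0xb2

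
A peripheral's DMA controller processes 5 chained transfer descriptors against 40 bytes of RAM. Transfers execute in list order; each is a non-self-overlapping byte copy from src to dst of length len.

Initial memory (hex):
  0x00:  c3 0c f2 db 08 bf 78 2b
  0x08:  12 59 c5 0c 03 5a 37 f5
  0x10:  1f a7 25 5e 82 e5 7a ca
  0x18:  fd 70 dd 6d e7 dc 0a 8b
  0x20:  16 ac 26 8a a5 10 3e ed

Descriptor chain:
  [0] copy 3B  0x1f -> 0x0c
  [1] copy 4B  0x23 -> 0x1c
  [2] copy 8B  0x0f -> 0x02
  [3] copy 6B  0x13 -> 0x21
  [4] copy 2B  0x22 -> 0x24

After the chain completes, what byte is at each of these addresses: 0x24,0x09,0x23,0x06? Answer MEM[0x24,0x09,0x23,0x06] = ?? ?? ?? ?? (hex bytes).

  after D0: wrote 3B at 0x0c = 8b16ac
  after D1: wrote 4B at 0x1c = 8aa5103e
  after D2: wrote 8B at 0x02 = f51fa7255e82e57a
  after D3: wrote 6B at 0x21 = 5e82e57acafd
  after D4: wrote 2B at 0x24 = 82e5
query mem[0x24]=0x82, mem[0x09]=0x7a, mem[0x23]=0xe5, mem[0x06]=0x5e

MEM[0x24,0x09,0x23,0x06] = 82 7a e5 5e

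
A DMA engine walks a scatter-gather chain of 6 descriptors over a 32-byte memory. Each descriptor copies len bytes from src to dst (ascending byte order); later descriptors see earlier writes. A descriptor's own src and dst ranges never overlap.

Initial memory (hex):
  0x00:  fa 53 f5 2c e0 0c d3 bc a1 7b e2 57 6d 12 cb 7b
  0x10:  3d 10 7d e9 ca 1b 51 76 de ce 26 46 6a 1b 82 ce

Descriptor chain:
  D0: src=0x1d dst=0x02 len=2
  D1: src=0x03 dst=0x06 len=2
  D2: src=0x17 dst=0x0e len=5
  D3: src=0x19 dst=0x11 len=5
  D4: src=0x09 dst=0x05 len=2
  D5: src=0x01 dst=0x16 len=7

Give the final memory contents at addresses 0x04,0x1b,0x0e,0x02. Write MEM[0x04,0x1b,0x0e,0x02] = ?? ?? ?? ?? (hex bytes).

D0: mem[0x02..0x03] <- [1b 82]
D1: mem[0x06..0x07] <- [82 e0]
D2: mem[0x0e..0x12] <- [76 de ce 26 46]
D3: mem[0x11..0x15] <- [ce 26 46 6a 1b]
D4: mem[0x05..0x06] <- [7b e2]
D5: mem[0x16..0x1c] <- [53 1b 82 e0 7b e2 e0]
query mem[0x04]=0xe0, mem[0x1b]=0xe2, mem[0x0e]=0x76, mem[0x02]=0x1b

MEM[0x04,0x1b,0x0e,0x02] = e0 e2 76 1b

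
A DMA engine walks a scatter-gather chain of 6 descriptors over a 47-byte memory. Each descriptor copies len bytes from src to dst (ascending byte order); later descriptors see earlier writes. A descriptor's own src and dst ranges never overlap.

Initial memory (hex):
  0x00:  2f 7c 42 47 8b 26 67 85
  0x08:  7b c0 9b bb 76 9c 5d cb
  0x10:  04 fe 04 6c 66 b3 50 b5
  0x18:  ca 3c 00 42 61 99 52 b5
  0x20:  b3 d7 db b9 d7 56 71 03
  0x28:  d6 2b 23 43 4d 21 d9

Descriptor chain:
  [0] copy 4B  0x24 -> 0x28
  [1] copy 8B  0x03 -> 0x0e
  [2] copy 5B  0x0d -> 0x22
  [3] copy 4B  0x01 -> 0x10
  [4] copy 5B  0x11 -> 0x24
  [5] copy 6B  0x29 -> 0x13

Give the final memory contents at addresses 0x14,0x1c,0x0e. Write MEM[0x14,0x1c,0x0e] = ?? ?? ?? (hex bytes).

D0: mem[0x28..0x2b] <- [d7 56 71 03]
D1: mem[0x0e..0x15] <- [47 8b 26 67 85 7b c0 9b]
D2: mem[0x22..0x26] <- [9c 47 8b 26 67]
D3: mem[0x10..0x13] <- [7c 42 47 8b]
D4: mem[0x24..0x28] <- [42 47 8b c0 9b]
D5: mem[0x13..0x18] <- [56 71 03 4d 21 d9]
query mem[0x14]=0x71, mem[0x1c]=0x61, mem[0x0e]=0x47

MEM[0x14,0x1c,0x0e] = 71 61 47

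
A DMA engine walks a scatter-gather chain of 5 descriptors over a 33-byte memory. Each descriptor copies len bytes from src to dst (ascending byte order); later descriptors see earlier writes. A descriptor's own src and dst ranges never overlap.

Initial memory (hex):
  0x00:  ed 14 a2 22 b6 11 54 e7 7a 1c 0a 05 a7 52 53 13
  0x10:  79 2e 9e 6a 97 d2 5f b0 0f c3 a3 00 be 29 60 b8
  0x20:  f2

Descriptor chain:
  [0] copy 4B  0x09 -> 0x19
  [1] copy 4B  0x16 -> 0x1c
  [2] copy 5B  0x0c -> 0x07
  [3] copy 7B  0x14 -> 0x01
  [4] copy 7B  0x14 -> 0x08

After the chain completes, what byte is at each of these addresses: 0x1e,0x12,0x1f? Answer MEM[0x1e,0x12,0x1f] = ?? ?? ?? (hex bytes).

MEM[0x1e,0x12,0x1f] = 0f 9e 1c

D0: mem[0x19..0x1c] <- [1c 0a 05 a7]
D1: mem[0x1c..0x1f] <- [5f b0 0f 1c]
D2: mem[0x07..0x0b] <- [a7 52 53 13 79]
D3: mem[0x01..0x07] <- [97 d2 5f b0 0f 1c 0a]
D4: mem[0x08..0x0e] <- [97 d2 5f b0 0f 1c 0a]
query mem[0x1e]=0x0f, mem[0x12]=0x9e, mem[0x1f]=0x1c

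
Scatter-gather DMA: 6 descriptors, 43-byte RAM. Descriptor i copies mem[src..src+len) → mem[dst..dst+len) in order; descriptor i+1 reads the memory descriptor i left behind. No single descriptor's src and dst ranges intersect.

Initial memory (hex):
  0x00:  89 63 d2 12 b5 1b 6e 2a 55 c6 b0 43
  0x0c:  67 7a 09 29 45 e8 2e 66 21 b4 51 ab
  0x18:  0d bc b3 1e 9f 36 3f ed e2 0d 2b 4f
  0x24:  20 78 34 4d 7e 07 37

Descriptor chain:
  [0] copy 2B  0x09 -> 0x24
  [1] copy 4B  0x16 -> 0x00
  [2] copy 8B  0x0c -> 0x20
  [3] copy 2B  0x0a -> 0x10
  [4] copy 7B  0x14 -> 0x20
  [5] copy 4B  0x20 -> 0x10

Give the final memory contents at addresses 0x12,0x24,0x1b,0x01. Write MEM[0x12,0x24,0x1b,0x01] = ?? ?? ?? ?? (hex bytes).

MEM[0x12,0x24,0x1b,0x01] = 51 0d 1e ab

[0] 0x09->0x24 len=2 : c6 b0
[1] 0x16->0x00 len=4 : 51 ab 0d bc
[2] 0x0c->0x20 len=8 : 67 7a 09 29 45 e8 2e 66
[3] 0x0a->0x10 len=2 : b0 43
[4] 0x14->0x20 len=7 : 21 b4 51 ab 0d bc b3
[5] 0x20->0x10 len=4 : 21 b4 51 ab
query mem[0x12]=0x51, mem[0x24]=0x0d, mem[0x1b]=0x1e, mem[0x01]=0xab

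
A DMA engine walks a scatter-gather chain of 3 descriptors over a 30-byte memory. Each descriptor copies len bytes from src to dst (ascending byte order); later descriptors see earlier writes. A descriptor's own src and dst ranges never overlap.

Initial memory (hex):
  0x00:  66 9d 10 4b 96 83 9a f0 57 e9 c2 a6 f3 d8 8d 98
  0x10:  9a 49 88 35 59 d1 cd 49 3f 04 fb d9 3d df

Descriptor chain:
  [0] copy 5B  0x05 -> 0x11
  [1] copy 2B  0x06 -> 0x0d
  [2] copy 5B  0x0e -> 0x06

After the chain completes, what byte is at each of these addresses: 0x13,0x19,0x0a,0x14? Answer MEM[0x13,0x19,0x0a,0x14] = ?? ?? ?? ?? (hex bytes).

#0 dst[0x11+5] := {0x83,0x9a,0xf0,0x57,0xe9}
#1 dst[0x0d+2] := {0x9a,0xf0}
#2 dst[0x06+5] := {0xf0,0x98,0x9a,0x83,0x9a}
query mem[0x13]=0xf0, mem[0x19]=0x04, mem[0x0a]=0x9a, mem[0x14]=0x57

MEM[0x13,0x19,0x0a,0x14] = f0 04 9a 57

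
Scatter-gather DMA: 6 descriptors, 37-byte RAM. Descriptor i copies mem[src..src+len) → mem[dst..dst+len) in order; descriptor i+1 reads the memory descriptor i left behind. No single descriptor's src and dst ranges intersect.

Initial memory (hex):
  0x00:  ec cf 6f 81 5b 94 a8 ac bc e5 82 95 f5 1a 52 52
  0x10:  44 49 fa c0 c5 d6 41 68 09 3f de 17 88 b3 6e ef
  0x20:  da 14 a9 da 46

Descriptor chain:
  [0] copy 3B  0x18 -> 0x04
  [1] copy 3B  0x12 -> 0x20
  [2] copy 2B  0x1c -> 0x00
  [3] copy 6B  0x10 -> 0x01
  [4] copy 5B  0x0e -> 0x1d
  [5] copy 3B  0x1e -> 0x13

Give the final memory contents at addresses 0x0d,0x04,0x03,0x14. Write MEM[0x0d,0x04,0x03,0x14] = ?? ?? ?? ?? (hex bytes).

  after D0: wrote 3B at 0x04 = 093fde
  after D1: wrote 3B at 0x20 = fac0c5
  after D2: wrote 2B at 0x00 = 88b3
  after D3: wrote 6B at 0x01 = 4449fac0c5d6
  after D4: wrote 5B at 0x1d = 52524449fa
  after D5: wrote 3B at 0x13 = 524449
query mem[0x0d]=0x1a, mem[0x04]=0xc0, mem[0x03]=0xfa, mem[0x14]=0x44

MEM[0x0d,0x04,0x03,0x14] = 1a c0 fa 44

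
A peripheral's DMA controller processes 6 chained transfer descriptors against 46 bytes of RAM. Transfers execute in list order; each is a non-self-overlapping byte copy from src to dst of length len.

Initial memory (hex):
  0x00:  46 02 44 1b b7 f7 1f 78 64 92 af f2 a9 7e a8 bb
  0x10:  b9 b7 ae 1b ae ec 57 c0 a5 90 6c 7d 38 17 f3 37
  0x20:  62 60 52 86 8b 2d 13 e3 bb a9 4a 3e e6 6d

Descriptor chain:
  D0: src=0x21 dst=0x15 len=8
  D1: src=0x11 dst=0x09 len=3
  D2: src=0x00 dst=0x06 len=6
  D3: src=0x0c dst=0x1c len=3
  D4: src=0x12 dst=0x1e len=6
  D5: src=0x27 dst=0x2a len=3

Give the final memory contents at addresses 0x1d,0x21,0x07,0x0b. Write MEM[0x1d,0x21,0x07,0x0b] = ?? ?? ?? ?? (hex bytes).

MEM[0x1d,0x21,0x07,0x0b] = 7e 60 02 f7

D0: mem[0x15..0x1c] <- [60 52 86 8b 2d 13 e3 bb]
D1: mem[0x09..0x0b] <- [b7 ae 1b]
D2: mem[0x06..0x0b] <- [46 02 44 1b b7 f7]
D3: mem[0x1c..0x1e] <- [a9 7e a8]
D4: mem[0x1e..0x23] <- [ae 1b ae 60 52 86]
D5: mem[0x2a..0x2c] <- [e3 bb a9]
query mem[0x1d]=0x7e, mem[0x21]=0x60, mem[0x07]=0x02, mem[0x0b]=0xf7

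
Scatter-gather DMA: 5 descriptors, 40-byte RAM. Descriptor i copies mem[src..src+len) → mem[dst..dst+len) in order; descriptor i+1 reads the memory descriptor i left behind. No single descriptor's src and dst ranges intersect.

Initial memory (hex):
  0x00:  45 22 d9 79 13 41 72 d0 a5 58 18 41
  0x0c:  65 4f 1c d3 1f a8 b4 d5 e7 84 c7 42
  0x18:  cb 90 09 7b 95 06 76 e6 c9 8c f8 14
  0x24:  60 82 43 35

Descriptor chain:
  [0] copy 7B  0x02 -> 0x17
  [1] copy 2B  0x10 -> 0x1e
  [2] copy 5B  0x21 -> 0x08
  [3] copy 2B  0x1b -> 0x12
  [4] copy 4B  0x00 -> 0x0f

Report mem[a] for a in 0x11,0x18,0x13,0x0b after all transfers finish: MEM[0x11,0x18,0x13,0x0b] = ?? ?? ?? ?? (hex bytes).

MEM[0x11,0x18,0x13,0x0b] = d9 79 d0 60

#0 dst[0x17+7] := {0xd9,0x79,0x13,0x41,0x72,0xd0,0xa5}
#1 dst[0x1e+2] := {0x1f,0xa8}
#2 dst[0x08+5] := {0x8c,0xf8,0x14,0x60,0x82}
#3 dst[0x12+2] := {0x72,0xd0}
#4 dst[0x0f+4] := {0x45,0x22,0xd9,0x79}
query mem[0x11]=0xd9, mem[0x18]=0x79, mem[0x13]=0xd0, mem[0x0b]=0x60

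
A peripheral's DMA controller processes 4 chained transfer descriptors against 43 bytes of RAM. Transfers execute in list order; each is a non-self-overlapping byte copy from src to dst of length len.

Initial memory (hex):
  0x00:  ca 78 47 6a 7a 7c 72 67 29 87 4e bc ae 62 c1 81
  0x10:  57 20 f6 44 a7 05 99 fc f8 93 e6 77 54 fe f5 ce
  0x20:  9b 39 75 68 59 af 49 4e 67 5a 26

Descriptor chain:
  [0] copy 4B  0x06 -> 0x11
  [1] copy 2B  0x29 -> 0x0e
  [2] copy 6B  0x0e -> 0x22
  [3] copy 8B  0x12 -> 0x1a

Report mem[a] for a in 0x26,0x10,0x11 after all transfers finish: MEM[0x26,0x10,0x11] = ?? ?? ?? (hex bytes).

MEM[0x26,0x10,0x11] = 67 57 72

  after D0: wrote 4B at 0x11 = 72672987
  after D1: wrote 2B at 0x0e = 5a26
  after D2: wrote 6B at 0x22 = 5a2657726729
  after D3: wrote 8B at 0x1a = 6729870599fcf893
query mem[0x26]=0x67, mem[0x10]=0x57, mem[0x11]=0x72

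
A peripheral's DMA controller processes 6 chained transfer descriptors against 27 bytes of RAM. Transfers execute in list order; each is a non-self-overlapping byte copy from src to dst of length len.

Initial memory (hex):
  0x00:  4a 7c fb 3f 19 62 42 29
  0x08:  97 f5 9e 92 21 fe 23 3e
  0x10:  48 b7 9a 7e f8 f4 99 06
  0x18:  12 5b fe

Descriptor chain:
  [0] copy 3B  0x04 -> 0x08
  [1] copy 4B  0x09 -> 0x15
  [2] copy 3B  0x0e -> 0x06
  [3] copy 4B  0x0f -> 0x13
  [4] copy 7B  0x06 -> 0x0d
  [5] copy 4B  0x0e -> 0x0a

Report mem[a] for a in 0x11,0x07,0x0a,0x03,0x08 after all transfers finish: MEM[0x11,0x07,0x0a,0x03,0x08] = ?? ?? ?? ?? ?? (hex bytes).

MEM[0x11,0x07,0x0a,0x03,0x08] = 42 3e 3e 3f 48

D0: mem[0x08..0x0a] <- [19 62 42]
D1: mem[0x15..0x18] <- [62 42 92 21]
D2: mem[0x06..0x08] <- [23 3e 48]
D3: mem[0x13..0x16] <- [3e 48 b7 9a]
D4: mem[0x0d..0x13] <- [23 3e 48 62 42 92 21]
D5: mem[0x0a..0x0d] <- [3e 48 62 42]
query mem[0x11]=0x42, mem[0x07]=0x3e, mem[0x0a]=0x3e, mem[0x03]=0x3f, mem[0x08]=0x48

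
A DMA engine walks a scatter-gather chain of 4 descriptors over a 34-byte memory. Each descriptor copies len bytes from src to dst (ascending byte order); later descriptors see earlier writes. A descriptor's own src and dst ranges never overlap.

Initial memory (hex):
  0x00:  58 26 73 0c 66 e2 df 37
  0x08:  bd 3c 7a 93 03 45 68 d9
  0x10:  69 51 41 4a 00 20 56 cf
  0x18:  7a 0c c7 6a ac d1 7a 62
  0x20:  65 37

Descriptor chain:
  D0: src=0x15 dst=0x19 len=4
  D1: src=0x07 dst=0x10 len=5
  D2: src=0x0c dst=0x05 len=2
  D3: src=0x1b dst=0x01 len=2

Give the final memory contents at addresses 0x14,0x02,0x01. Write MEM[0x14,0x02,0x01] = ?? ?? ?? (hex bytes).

MEM[0x14,0x02,0x01] = 93 7a cf

[0] 0x15->0x19 len=4 : 20 56 cf 7a
[1] 0x07->0x10 len=5 : 37 bd 3c 7a 93
[2] 0x0c->0x05 len=2 : 03 45
[3] 0x1b->0x01 len=2 : cf 7a
query mem[0x14]=0x93, mem[0x02]=0x7a, mem[0x01]=0xcf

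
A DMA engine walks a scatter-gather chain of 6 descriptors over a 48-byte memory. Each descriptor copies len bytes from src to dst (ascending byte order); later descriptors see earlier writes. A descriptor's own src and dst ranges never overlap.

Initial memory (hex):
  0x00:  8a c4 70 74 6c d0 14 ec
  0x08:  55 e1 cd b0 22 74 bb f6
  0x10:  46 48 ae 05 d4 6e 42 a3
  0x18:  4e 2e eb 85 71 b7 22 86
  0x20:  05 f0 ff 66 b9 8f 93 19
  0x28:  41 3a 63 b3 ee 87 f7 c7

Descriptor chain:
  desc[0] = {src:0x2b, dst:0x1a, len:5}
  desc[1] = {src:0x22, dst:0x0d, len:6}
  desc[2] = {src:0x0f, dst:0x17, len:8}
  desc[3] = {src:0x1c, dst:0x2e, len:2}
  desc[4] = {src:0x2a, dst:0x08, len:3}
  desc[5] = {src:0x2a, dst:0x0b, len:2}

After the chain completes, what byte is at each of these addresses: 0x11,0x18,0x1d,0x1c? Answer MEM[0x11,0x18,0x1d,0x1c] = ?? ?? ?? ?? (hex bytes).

MEM[0x11,0x18,0x1d,0x1c] = 93 8f 6e d4

#0 dst[0x1a+5] := {0xb3,0xee,0x87,0xf7,0xc7}
#1 dst[0x0d+6] := {0xff,0x66,0xb9,0x8f,0x93,0x19}
#2 dst[0x17+8] := {0xb9,0x8f,0x93,0x19,0x05,0xd4,0x6e,0x42}
#3 dst[0x2e+2] := {0xd4,0x6e}
#4 dst[0x08+3] := {0x63,0xb3,0xee}
#5 dst[0x0b+2] := {0x63,0xb3}
query mem[0x11]=0x93, mem[0x18]=0x8f, mem[0x1d]=0x6e, mem[0x1c]=0xd4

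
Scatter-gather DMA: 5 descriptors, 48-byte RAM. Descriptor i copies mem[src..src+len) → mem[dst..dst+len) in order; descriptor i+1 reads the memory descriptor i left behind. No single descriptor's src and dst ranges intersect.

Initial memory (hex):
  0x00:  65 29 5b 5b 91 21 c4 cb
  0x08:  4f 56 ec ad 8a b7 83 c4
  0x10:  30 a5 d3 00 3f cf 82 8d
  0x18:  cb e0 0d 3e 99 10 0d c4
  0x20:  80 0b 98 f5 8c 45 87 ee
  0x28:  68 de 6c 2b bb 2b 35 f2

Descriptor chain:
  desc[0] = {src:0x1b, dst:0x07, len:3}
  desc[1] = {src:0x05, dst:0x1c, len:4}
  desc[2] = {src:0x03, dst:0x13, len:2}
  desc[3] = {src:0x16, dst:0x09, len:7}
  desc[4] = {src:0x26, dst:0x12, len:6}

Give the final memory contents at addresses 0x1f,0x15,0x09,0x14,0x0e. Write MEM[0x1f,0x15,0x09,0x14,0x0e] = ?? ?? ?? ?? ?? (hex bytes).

MEM[0x1f,0x15,0x09,0x14,0x0e] = 99 de 82 68 3e

#0 dst[0x07+3] := {0x3e,0x99,0x10}
#1 dst[0x1c+4] := {0x21,0xc4,0x3e,0x99}
#2 dst[0x13+2] := {0x5b,0x91}
#3 dst[0x09+7] := {0x82,0x8d,0xcb,0xe0,0x0d,0x3e,0x21}
#4 dst[0x12+6] := {0x87,0xee,0x68,0xde,0x6c,0x2b}
query mem[0x1f]=0x99, mem[0x15]=0xde, mem[0x09]=0x82, mem[0x14]=0x68, mem[0x0e]=0x3e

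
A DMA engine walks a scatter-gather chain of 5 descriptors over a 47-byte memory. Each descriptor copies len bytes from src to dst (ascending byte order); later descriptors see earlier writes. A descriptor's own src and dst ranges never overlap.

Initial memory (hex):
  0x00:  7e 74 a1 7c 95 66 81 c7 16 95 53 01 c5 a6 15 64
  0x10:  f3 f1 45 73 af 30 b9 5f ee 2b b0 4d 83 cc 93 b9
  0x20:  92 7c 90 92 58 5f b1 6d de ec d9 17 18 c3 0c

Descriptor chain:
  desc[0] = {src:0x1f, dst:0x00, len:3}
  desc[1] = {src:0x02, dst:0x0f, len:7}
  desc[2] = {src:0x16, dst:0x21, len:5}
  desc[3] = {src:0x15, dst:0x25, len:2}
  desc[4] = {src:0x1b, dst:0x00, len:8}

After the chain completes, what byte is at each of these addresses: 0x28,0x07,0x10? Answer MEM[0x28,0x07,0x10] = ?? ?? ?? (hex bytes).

MEM[0x28,0x07,0x10] = de 5f 7c

#0 dst[0x00+3] := {0xb9,0x92,0x7c}
#1 dst[0x0f+7] := {0x7c,0x7c,0x95,0x66,0x81,0xc7,0x16}
#2 dst[0x21+5] := {0xb9,0x5f,0xee,0x2b,0xb0}
#3 dst[0x25+2] := {0x16,0xb9}
#4 dst[0x00+8] := {0x4d,0x83,0xcc,0x93,0xb9,0x92,0xb9,0x5f}
query mem[0x28]=0xde, mem[0x07]=0x5f, mem[0x10]=0x7c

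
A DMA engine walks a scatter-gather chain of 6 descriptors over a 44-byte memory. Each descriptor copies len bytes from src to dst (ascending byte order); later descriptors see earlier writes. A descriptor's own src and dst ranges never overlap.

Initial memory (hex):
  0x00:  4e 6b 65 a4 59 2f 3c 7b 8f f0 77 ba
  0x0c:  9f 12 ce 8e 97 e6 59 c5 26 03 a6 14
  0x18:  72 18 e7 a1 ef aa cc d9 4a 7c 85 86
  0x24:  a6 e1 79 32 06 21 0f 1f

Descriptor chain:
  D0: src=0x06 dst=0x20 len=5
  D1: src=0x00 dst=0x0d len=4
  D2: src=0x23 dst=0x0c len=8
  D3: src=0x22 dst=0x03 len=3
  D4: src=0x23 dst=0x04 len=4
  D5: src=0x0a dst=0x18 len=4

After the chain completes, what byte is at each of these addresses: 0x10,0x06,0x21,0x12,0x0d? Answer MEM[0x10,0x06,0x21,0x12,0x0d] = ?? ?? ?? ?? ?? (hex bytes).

MEM[0x10,0x06,0x21,0x12,0x0d] = 32 e1 7b 21 77

[0] 0x06->0x20 len=5 : 3c 7b 8f f0 77
[1] 0x00->0x0d len=4 : 4e 6b 65 a4
[2] 0x23->0x0c len=8 : f0 77 e1 79 32 06 21 0f
[3] 0x22->0x03 len=3 : 8f f0 77
[4] 0x23->0x04 len=4 : f0 77 e1 79
[5] 0x0a->0x18 len=4 : 77 ba f0 77
query mem[0x10]=0x32, mem[0x06]=0xe1, mem[0x21]=0x7b, mem[0x12]=0x21, mem[0x0d]=0x77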